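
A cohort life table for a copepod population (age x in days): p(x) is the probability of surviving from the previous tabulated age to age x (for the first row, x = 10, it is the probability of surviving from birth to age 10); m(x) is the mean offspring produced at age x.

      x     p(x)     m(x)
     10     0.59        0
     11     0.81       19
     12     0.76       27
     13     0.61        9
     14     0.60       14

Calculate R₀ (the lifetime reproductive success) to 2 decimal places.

22.74

Survivorship from birth: l_x = p_10·p_11·…·p_x.
  l_10 = 0.59000
  l_11 = 0.47790
  l_12 = 0.36320
  l_13 = 0.22155
  l_14 = 0.13293
R₀ = Σ l_x m(x):
  age 10: 0.59000 × 0 = 0.0000
  age 11: 0.47790 × 19 = 9.0801
  age 12: 0.36320 × 27 = 9.8064
  age 13: 0.22155 × 9 = 1.9939
  age 14: 0.13293 × 14 = 1.8610
R₀ = 0.0000 + 9.0801 + 9.8064 + 1.9939 + 1.8610 = 22.7415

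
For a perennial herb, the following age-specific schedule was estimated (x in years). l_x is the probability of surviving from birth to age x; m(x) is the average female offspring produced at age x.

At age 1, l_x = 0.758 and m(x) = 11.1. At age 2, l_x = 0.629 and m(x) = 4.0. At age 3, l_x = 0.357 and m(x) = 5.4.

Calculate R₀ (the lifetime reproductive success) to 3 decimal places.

12.858

R₀ = Σ l_x m(x):
  age 1: 0.758 × 11.1 = 8.4138
  age 2: 0.629 × 4.0 = 2.5160
  age 3: 0.357 × 5.4 = 1.9278
R₀ = 8.4138 + 2.5160 + 1.9278 = 12.8576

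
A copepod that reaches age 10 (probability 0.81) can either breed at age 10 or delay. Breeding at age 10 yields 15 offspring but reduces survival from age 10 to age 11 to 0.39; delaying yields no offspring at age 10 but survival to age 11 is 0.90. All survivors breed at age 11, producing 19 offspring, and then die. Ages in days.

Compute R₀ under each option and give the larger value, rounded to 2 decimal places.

18.15

breed at age 10: R₀ = 0.81 × (15 + 0.39 × 19) = 0.81 × 22.4100 = 18.1521
delay to age 11: R₀ = 0.81 × (0.90 × 19) = 0.81 × 17.1000 = 13.8510
Higher: breed at age 10 (18.1521).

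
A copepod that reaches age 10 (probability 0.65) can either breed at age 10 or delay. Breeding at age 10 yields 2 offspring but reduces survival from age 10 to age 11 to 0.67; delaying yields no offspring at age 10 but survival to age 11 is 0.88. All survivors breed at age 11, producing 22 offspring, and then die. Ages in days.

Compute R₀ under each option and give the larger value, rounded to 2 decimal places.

12.58

breed at age 10: R₀ = 0.65 × (2 + 0.67 × 22) = 0.65 × 16.7400 = 10.8810
delay to age 11: R₀ = 0.65 × (0.88 × 22) = 0.65 × 19.3600 = 12.5840
Higher: delay to age 11 (12.5840).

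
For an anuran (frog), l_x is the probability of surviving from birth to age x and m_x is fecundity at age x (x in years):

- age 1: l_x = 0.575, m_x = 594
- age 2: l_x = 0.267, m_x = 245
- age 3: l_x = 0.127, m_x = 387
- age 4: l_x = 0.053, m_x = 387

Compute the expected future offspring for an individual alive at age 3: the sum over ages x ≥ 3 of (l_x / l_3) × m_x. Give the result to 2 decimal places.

548.50

l_3 = 0.127. Conditional survival from age 3 to x is l_x / l_3.
  x=3: (0.127/0.127) × 387 = 387.0000
  x=4: (0.053/0.127) × 387 = 161.5039
Sum = 387.0000 + 161.5039 = 548.5039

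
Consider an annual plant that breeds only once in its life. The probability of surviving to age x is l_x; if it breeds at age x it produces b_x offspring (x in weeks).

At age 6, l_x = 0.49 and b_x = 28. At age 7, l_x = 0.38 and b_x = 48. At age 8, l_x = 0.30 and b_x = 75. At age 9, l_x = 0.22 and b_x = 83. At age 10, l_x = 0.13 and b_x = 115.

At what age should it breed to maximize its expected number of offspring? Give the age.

8

Expected offspring if breeding at age x = l_x × b_x:
  age 6: 0.49 × 28 = 13.720
  age 7: 0.38 × 48 = 18.240
  age 8: 0.30 × 75 = 22.500
  age 9: 0.22 × 83 = 18.260
  age 10: 0.13 × 115 = 14.950
Maximum at age 8 (22.500).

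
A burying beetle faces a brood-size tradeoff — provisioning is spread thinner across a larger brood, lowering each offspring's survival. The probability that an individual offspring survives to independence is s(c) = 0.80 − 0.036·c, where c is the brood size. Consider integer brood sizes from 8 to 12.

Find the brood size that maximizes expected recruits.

Expected recruits = c × s(c):
  c=8: 8 × 0.512 = 4.096
  c=9: 9 × 0.476 = 4.284
  c=10: 10 × 0.440 = 4.400
  c=11: 11 × 0.404 = 4.444
  c=12: 12 × 0.368 = 4.416
Maximum at c = 11 (4.444 recruits).

11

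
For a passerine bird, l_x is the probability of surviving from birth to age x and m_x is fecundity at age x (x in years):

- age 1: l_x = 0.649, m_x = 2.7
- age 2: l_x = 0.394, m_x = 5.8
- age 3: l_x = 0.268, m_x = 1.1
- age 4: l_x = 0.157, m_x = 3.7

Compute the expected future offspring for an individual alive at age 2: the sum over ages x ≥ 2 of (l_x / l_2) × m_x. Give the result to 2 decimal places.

8.02

l_2 = 0.394. Conditional survival from age 2 to x is l_x / l_2.
  x=2: (0.394/0.394) × 5.8 = 5.8000
  x=3: (0.268/0.394) × 1.1 = 0.7482
  x=4: (0.157/0.394) × 3.7 = 1.4744
Sum = 5.8000 + 0.7482 + 1.4744 = 8.0226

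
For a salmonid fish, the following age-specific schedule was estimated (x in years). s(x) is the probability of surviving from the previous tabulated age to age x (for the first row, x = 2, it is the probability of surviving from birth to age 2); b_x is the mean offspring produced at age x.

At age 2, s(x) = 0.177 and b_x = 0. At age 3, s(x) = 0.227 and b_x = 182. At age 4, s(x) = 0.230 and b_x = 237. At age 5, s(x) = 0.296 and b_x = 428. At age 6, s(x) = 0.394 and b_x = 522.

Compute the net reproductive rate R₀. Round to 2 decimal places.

11.24

Survivorship from birth: l_x = s_2·s_3·…·s_x.
  l_2 = 0.17700
  l_3 = 0.04018
  l_4 = 0.00924
  l_5 = 0.00274
  l_6 = 0.00108
R₀ = Σ l_x b_x:
  age 2: 0.17700 × 0 = 0.0000
  age 3: 0.04018 × 182 = 7.3128
  age 4: 0.00924 × 237 = 2.1899
  age 5: 0.00274 × 428 = 1.1727
  age 6: 0.00108 × 522 = 0.5638
R₀ = 0.0000 + 7.3128 + 2.1899 + 1.1727 + 0.5638 = 11.2391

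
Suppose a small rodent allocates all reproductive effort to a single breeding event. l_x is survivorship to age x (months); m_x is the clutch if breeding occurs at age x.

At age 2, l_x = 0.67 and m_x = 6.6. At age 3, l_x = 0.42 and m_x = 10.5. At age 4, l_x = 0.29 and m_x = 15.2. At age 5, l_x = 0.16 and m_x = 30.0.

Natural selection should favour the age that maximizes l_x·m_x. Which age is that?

Expected offspring if breeding at age x = l_x × m_x:
  age 2: 0.67 × 6.6 = 4.422
  age 3: 0.42 × 10.5 = 4.410
  age 4: 0.29 × 15.2 = 4.408
  age 5: 0.16 × 30.0 = 4.800
Maximum at age 5 (4.800).

5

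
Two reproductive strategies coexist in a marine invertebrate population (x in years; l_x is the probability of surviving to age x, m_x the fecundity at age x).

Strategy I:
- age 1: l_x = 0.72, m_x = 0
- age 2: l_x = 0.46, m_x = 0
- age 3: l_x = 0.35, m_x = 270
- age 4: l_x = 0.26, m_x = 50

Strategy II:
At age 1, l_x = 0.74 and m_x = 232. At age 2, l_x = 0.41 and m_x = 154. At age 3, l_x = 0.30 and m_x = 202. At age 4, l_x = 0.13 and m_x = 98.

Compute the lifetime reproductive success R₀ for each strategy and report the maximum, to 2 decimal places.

Strategy I: R₀ = 0.72×0 + 0.46×0 + 0.35×270 + 0.26×50 = 107.5000
Strategy II: R₀ = 0.74×232 + 0.41×154 + 0.30×202 + 0.13×98 = 308.1600
Highest R₀: strategy II with 308.1600.

308.16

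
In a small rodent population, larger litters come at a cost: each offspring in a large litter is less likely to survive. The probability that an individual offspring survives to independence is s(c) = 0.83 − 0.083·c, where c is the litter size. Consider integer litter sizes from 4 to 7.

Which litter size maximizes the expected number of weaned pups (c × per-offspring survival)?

5

Expected weaned pups = c × s(c):
  c=4: 4 × 0.498 = 1.992
  c=5: 5 × 0.415 = 2.075
  c=6: 6 × 0.332 = 1.992
  c=7: 7 × 0.249 = 1.743
Maximum at c = 5 (2.075 weaned pups).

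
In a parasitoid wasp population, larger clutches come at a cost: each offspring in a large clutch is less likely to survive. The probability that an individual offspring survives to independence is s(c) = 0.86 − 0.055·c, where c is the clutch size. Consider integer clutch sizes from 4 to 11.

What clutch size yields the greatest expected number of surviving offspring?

Expected surviving offspring = c × s(c):
  c=4: 4 × 0.640 = 2.560
  c=5: 5 × 0.585 = 2.925
  c=6: 6 × 0.530 = 3.180
  c=7: 7 × 0.475 = 3.325
  c=8: 8 × 0.420 = 3.360
  c=9: 9 × 0.365 = 3.285
  c=10: 10 × 0.310 = 3.100
  c=11: 11 × 0.255 = 2.805
Maximum at c = 8 (3.360 surviving offspring).

8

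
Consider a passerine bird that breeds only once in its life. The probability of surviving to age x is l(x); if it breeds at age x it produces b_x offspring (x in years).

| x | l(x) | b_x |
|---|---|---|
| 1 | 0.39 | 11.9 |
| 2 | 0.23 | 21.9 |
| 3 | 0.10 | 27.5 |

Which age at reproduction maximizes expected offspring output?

2

Expected offspring if breeding at age x = l(x) × b_x:
  age 1: 0.39 × 11.9 = 4.641
  age 2: 0.23 × 21.9 = 5.037
  age 3: 0.10 × 27.5 = 2.750
Maximum at age 2 (5.037).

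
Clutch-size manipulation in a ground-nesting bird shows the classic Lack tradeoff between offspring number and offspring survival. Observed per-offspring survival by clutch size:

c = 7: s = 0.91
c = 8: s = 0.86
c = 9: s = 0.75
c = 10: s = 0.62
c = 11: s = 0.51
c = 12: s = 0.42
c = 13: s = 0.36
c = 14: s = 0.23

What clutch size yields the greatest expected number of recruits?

Expected recruits = c × s(c):
  c=7: 7 × 0.91 = 6.370
  c=8: 8 × 0.86 = 6.880
  c=9: 9 × 0.75 = 6.750
  c=10: 10 × 0.62 = 6.200
  c=11: 11 × 0.51 = 5.610
  c=12: 12 × 0.42 = 5.040
  c=13: 13 × 0.36 = 4.680
  c=14: 14 × 0.23 = 3.220
Maximum at c = 8 (6.880 recruits).

8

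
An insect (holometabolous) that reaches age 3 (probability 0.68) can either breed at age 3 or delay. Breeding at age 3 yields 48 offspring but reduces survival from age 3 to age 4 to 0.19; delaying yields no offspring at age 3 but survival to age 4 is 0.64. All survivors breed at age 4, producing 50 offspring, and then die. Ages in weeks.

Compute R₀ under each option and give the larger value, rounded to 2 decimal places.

breed at age 3: R₀ = 0.68 × (48 + 0.19 × 50) = 0.68 × 57.5000 = 39.1000
delay to age 4: R₀ = 0.68 × (0.64 × 50) = 0.68 × 32.0000 = 21.7600
Higher: breed at age 3 (39.1000).

39.10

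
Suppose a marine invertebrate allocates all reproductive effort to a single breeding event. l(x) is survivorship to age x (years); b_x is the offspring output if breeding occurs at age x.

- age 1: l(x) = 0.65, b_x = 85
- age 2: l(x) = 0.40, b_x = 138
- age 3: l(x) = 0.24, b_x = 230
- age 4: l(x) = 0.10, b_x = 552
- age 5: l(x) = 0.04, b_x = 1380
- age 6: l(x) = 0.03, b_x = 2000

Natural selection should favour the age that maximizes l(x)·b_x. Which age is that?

Expected offspring if breeding at age x = l(x) × b_x:
  age 1: 0.65 × 85 = 55.250
  age 2: 0.40 × 138 = 55.200
  age 3: 0.24 × 230 = 55.200
  age 4: 0.10 × 552 = 55.200
  age 5: 0.04 × 1380 = 55.200
  age 6: 0.03 × 2000 = 60.000
Maximum at age 6 (60.000).

6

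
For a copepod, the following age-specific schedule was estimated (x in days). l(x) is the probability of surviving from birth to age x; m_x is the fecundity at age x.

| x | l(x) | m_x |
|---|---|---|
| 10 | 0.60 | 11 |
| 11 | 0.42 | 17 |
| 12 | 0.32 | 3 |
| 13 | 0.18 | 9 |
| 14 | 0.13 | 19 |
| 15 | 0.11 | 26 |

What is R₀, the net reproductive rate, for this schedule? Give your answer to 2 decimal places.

R₀ = Σ l(x) m_x:
  age 10: 0.60 × 11 = 6.6000
  age 11: 0.42 × 17 = 7.1400
  age 12: 0.32 × 3 = 0.9600
  age 13: 0.18 × 9 = 1.6200
  age 14: 0.13 × 19 = 2.4700
  age 15: 0.11 × 26 = 2.8600
R₀ = 6.6000 + 7.1400 + 0.9600 + 1.6200 + 2.4700 + 2.8600 = 21.6500

21.65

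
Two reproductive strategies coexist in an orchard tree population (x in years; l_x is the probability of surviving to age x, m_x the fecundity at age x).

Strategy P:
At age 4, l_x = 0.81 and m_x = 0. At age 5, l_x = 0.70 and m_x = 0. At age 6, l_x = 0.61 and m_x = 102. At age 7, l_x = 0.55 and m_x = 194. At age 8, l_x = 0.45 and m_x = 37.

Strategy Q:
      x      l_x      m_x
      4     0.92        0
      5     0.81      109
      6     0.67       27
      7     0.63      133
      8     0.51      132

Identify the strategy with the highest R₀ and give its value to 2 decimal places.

Strategy P: R₀ = 0.81×0 + 0.70×0 + 0.61×102 + 0.55×194 + 0.45×37 = 185.5700
Strategy Q: R₀ = 0.92×0 + 0.81×109 + 0.67×27 + 0.63×133 + 0.51×132 = 257.4900
Highest R₀: strategy Q with 257.4900.

257.49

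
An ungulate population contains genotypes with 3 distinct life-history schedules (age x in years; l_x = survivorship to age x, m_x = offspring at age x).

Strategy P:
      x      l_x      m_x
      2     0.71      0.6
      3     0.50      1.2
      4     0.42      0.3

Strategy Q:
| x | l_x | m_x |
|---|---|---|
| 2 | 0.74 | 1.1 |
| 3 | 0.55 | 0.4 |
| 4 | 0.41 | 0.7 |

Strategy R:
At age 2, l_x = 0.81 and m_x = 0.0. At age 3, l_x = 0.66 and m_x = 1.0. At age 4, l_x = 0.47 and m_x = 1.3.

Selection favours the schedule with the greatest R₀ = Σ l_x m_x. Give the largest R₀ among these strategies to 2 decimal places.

Strategy P: R₀ = 0.71×0.6 + 0.50×1.2 + 0.42×0.3 = 1.1520
Strategy Q: R₀ = 0.74×1.1 + 0.55×0.4 + 0.41×0.7 = 1.3210
Strategy R: R₀ = 0.81×0.0 + 0.66×1.0 + 0.47×1.3 = 1.2710
Highest R₀: strategy Q with 1.3210.

1.32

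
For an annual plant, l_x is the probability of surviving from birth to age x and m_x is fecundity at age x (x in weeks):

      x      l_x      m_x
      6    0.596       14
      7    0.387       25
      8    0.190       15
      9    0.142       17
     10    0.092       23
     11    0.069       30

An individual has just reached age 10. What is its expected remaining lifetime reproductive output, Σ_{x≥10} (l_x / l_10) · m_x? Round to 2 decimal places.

45.50

l_10 = 0.092. Conditional survival from age 10 to x is l_x / l_10.
  x=10: (0.092/0.092) × 23 = 23.0000
  x=11: (0.069/0.092) × 30 = 22.5000
Sum = 23.0000 + 22.5000 = 45.5000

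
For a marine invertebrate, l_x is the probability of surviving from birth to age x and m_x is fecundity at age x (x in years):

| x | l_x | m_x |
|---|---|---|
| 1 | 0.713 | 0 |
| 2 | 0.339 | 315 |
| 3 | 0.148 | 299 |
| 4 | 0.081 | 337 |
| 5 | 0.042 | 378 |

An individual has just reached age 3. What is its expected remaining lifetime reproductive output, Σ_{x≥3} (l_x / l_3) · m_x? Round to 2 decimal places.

590.71

l_3 = 0.148. Conditional survival from age 3 to x is l_x / l_3.
  x=3: (0.148/0.148) × 299 = 299.0000
  x=4: (0.081/0.148) × 337 = 184.4392
  x=5: (0.042/0.148) × 378 = 107.2703
Sum = 299.0000 + 184.4392 + 107.2703 = 590.7095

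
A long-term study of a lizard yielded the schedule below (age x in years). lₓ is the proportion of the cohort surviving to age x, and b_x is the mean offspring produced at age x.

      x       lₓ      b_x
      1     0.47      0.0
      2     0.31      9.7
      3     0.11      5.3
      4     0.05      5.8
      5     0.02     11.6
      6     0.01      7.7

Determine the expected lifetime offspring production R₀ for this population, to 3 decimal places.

4.189

R₀ = Σ lₓ b_x:
  age 1: 0.47 × 0.0 = 0.0000
  age 2: 0.31 × 9.7 = 3.0070
  age 3: 0.11 × 5.3 = 0.5830
  age 4: 0.05 × 5.8 = 0.2900
  age 5: 0.02 × 11.6 = 0.2320
  age 6: 0.01 × 7.7 = 0.0770
R₀ = 0.0000 + 3.0070 + 0.5830 + 0.2900 + 0.2320 + 0.0770 = 4.1890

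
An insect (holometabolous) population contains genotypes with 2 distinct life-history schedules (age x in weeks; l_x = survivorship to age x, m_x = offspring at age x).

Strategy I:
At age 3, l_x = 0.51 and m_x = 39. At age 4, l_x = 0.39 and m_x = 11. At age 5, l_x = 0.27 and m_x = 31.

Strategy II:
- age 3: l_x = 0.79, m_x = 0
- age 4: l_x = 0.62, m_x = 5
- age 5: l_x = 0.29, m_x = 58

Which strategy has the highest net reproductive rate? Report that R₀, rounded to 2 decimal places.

Strategy I: R₀ = 0.51×39 + 0.39×11 + 0.27×31 = 32.5500
Strategy II: R₀ = 0.79×0 + 0.62×5 + 0.29×58 = 19.9200
Highest R₀: strategy I with 32.5500.

32.55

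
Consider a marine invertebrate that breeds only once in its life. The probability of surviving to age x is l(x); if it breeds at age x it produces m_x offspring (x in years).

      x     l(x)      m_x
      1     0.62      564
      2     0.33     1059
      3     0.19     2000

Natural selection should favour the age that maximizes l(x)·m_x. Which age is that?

Expected offspring if breeding at age x = l(x) × m_x:
  age 1: 0.62 × 564 = 349.680
  age 2: 0.33 × 1059 = 349.470
  age 3: 0.19 × 2000 = 380.000
Maximum at age 3 (380.000).

3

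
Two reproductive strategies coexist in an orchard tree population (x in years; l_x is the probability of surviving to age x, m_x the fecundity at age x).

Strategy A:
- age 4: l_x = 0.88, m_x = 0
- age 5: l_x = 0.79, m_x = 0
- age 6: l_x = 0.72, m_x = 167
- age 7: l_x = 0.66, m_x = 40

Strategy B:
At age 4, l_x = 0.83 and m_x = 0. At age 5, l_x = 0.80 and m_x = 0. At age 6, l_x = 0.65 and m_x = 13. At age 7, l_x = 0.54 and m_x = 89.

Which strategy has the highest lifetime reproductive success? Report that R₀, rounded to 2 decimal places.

146.64

Strategy A: R₀ = 0.88×0 + 0.79×0 + 0.72×167 + 0.66×40 = 146.6400
Strategy B: R₀ = 0.83×0 + 0.80×0 + 0.65×13 + 0.54×89 = 56.5100
Highest R₀: strategy A with 146.6400.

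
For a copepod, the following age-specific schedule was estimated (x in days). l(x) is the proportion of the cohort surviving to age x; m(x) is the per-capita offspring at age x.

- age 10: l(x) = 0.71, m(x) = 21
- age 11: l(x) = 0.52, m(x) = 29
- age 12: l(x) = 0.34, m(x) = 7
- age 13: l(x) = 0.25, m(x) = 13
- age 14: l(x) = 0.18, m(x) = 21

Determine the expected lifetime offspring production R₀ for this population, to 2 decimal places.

R₀ = Σ l(x) m(x):
  age 10: 0.71 × 21 = 14.9100
  age 11: 0.52 × 29 = 15.0800
  age 12: 0.34 × 7 = 2.3800
  age 13: 0.25 × 13 = 3.2500
  age 14: 0.18 × 21 = 3.7800
R₀ = 14.9100 + 15.0800 + 2.3800 + 3.2500 + 3.7800 = 39.4000

39.40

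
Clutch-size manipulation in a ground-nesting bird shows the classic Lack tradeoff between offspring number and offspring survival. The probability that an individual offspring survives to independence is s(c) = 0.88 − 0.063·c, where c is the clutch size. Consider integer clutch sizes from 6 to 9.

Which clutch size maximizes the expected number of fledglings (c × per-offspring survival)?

7

Expected fledglings = c × s(c):
  c=6: 6 × 0.502 = 3.012
  c=7: 7 × 0.439 = 3.073
  c=8: 8 × 0.376 = 3.008
  c=9: 9 × 0.313 = 2.817
Maximum at c = 7 (3.073 fledglings).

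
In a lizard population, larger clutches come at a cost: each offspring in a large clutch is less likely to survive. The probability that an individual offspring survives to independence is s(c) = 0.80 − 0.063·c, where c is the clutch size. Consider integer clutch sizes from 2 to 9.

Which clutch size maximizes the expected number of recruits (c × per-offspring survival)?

Expected recruits = c × s(c):
  c=2: 2 × 0.674 = 1.348
  c=3: 3 × 0.611 = 1.833
  c=4: 4 × 0.548 = 2.192
  c=5: 5 × 0.485 = 2.425
  c=6: 6 × 0.422 = 2.532
  c=7: 7 × 0.359 = 2.513
  c=8: 8 × 0.296 = 2.368
  c=9: 9 × 0.233 = 2.097
Maximum at c = 6 (2.532 recruits).

6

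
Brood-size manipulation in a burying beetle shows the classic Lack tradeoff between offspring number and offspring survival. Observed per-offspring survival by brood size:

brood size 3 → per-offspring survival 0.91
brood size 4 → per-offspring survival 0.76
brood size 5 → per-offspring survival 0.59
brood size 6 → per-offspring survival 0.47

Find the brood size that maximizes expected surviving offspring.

4

Expected surviving offspring = c × s(c):
  c=3: 3 × 0.91 = 2.730
  c=4: 4 × 0.76 = 3.040
  c=5: 5 × 0.59 = 2.950
  c=6: 6 × 0.47 = 2.820
Maximum at c = 4 (3.040 surviving offspring).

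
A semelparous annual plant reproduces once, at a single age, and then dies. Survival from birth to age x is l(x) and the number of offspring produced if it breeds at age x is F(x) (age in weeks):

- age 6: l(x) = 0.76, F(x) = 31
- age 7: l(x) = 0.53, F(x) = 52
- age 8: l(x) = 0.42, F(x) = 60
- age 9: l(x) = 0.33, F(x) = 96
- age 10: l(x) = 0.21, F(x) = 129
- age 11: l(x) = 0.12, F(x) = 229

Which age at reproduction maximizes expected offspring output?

Expected offspring if breeding at age x = l(x) × F(x):
  age 6: 0.76 × 31 = 23.560
  age 7: 0.53 × 52 = 27.560
  age 8: 0.42 × 60 = 25.200
  age 9: 0.33 × 96 = 31.680
  age 10: 0.21 × 129 = 27.090
  age 11: 0.12 × 229 = 27.480
Maximum at age 9 (31.680).

9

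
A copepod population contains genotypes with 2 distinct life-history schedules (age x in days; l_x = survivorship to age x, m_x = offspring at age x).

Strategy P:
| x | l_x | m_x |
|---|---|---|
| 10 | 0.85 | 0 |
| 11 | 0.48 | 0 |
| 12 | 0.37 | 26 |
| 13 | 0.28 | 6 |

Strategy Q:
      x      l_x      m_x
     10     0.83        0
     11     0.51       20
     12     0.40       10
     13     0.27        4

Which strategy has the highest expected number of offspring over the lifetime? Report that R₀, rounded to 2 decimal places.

Strategy P: R₀ = 0.85×0 + 0.48×0 + 0.37×26 + 0.28×6 = 11.3000
Strategy Q: R₀ = 0.83×0 + 0.51×20 + 0.40×10 + 0.27×4 = 15.2800
Highest R₀: strategy Q with 15.2800.

15.28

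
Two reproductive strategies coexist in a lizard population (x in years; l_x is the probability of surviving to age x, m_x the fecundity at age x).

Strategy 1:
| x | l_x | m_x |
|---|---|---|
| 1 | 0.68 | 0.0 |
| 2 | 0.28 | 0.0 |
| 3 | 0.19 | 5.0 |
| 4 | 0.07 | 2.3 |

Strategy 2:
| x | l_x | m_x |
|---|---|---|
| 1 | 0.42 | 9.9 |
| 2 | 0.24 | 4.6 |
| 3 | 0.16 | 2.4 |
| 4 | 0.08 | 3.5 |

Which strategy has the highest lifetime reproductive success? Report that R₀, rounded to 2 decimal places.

5.93

Strategy 1: R₀ = 0.68×0.0 + 0.28×0.0 + 0.19×5.0 + 0.07×2.3 = 1.1110
Strategy 2: R₀ = 0.42×9.9 + 0.24×4.6 + 0.16×2.4 + 0.08×3.5 = 5.9260
Highest R₀: strategy 2 with 5.9260.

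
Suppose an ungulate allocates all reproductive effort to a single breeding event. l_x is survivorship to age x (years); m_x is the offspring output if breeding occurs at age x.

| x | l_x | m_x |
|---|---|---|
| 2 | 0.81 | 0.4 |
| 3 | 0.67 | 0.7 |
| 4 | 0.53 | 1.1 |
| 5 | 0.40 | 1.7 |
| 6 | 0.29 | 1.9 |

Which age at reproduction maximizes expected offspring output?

5

Expected offspring if breeding at age x = l_x × m_x:
  age 2: 0.81 × 0.4 = 0.324
  age 3: 0.67 × 0.7 = 0.469
  age 4: 0.53 × 1.1 = 0.583
  age 5: 0.40 × 1.7 = 0.680
  age 6: 0.29 × 1.9 = 0.551
Maximum at age 5 (0.680).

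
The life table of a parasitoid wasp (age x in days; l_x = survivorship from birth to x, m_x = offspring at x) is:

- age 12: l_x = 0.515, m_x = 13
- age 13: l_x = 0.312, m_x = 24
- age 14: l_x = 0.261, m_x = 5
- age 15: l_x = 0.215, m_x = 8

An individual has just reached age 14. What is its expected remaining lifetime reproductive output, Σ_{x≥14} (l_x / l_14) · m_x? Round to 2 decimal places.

11.59

l_14 = 0.261. Conditional survival from age 14 to x is l_x / l_14.
  x=14: (0.261/0.261) × 5 = 5.0000
  x=15: (0.215/0.261) × 8 = 6.5900
Sum = 5.0000 + 6.5900 = 11.5900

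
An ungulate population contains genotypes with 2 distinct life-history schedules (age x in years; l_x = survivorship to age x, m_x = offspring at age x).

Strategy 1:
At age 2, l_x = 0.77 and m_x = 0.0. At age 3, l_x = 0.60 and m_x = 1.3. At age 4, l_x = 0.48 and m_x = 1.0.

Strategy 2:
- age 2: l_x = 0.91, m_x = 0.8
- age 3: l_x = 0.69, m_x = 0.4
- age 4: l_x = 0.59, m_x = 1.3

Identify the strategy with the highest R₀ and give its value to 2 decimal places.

Strategy 1: R₀ = 0.77×0.0 + 0.60×1.3 + 0.48×1.0 = 1.2600
Strategy 2: R₀ = 0.91×0.8 + 0.69×0.4 + 0.59×1.3 = 1.7710
Highest R₀: strategy 2 with 1.7710.

1.77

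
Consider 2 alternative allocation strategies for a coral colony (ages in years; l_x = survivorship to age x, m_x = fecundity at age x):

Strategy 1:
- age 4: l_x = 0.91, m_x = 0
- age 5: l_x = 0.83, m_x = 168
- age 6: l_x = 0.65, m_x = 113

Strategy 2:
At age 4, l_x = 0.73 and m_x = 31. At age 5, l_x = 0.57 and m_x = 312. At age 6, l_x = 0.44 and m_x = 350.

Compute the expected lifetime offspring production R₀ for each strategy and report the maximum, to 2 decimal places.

Strategy 1: R₀ = 0.91×0 + 0.83×168 + 0.65×113 = 212.8900
Strategy 2: R₀ = 0.73×31 + 0.57×312 + 0.44×350 = 354.4700
Highest R₀: strategy 2 with 354.4700.

354.47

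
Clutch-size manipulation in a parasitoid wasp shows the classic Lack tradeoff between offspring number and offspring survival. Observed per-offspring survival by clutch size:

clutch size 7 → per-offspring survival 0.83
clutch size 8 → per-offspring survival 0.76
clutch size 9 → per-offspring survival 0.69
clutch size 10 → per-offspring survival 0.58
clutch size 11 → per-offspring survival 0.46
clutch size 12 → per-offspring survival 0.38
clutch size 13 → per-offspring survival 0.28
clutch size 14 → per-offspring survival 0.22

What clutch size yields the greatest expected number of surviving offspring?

Expected surviving offspring = c × s(c):
  c=7: 7 × 0.83 = 5.810
  c=8: 8 × 0.76 = 6.080
  c=9: 9 × 0.69 = 6.210
  c=10: 10 × 0.58 = 5.800
  c=11: 11 × 0.46 = 5.060
  c=12: 12 × 0.38 = 4.560
  c=13: 13 × 0.28 = 3.640
  c=14: 14 × 0.22 = 3.080
Maximum at c = 9 (6.210 surviving offspring).

9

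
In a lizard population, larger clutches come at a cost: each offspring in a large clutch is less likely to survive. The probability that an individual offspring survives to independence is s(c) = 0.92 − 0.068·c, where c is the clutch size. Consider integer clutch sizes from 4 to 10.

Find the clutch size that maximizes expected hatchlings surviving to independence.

7

Expected hatchlings surviving to independence = c × s(c):
  c=4: 4 × 0.648 = 2.592
  c=5: 5 × 0.580 = 2.900
  c=6: 6 × 0.512 = 3.072
  c=7: 7 × 0.444 = 3.108
  c=8: 8 × 0.376 = 3.008
  c=9: 9 × 0.308 = 2.772
  c=10: 10 × 0.240 = 2.400
Maximum at c = 7 (3.108 hatchlings surviving to independence).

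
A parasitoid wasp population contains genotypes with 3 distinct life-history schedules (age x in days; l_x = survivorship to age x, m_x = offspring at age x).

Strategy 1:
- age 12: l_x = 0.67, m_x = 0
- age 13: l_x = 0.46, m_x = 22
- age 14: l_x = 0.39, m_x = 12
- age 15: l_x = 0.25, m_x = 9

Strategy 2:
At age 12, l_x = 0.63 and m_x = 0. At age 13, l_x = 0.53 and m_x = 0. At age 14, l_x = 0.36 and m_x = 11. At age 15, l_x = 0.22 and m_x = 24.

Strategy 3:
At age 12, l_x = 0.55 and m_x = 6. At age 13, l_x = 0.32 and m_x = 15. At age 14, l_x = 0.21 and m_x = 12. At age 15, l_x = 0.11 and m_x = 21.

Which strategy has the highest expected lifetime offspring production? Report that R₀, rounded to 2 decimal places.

17.05

Strategy 1: R₀ = 0.67×0 + 0.46×22 + 0.39×12 + 0.25×9 = 17.0500
Strategy 2: R₀ = 0.63×0 + 0.53×0 + 0.36×11 + 0.22×24 = 9.2400
Strategy 3: R₀ = 0.55×6 + 0.32×15 + 0.21×12 + 0.11×21 = 12.9300
Highest R₀: strategy 1 with 17.0500.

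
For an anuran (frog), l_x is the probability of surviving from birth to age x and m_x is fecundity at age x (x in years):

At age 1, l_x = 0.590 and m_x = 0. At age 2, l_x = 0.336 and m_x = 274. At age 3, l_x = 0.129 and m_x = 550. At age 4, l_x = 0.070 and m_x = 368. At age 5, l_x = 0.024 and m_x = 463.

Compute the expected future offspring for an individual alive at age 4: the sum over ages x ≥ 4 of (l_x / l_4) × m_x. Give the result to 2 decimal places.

526.74

l_4 = 0.070. Conditional survival from age 4 to x is l_x / l_4.
  x=4: (0.070/0.070) × 368 = 368.0000
  x=5: (0.024/0.070) × 463 = 158.7429
Sum = 368.0000 + 158.7429 = 526.7429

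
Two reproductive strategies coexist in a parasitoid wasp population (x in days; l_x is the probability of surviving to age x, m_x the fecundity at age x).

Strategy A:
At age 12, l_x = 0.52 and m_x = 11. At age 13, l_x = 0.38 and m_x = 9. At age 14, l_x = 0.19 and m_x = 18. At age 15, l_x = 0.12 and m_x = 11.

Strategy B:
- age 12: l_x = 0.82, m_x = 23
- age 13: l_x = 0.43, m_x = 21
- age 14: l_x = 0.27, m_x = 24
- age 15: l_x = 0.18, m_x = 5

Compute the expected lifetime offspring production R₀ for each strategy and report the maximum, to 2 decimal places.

Strategy A: R₀ = 0.52×11 + 0.38×9 + 0.19×18 + 0.12×11 = 13.8800
Strategy B: R₀ = 0.82×23 + 0.43×21 + 0.27×24 + 0.18×5 = 35.2700
Highest R₀: strategy B with 35.2700.

35.27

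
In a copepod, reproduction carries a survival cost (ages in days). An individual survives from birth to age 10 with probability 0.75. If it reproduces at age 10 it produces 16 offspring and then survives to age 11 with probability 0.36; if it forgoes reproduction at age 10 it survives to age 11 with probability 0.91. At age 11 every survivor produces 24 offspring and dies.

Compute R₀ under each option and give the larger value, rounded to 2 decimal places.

breed at age 10: R₀ = 0.75 × (16 + 0.36 × 24) = 0.75 × 24.6400 = 18.4800
delay to age 11: R₀ = 0.75 × (0.91 × 24) = 0.75 × 21.8400 = 16.3800
Higher: breed at age 10 (18.4800).

18.48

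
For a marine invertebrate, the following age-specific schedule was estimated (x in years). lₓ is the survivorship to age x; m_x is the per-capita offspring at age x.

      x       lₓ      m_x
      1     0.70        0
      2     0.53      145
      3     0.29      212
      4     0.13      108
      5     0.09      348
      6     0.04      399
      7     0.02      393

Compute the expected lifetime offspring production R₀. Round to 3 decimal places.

207.510

R₀ = Σ lₓ m_x:
  age 1: 0.70 × 0 = 0.0000
  age 2: 0.53 × 145 = 76.8500
  age 3: 0.29 × 212 = 61.4800
  age 4: 0.13 × 108 = 14.0400
  age 5: 0.09 × 348 = 31.3200
  age 6: 0.04 × 399 = 15.9600
  age 7: 0.02 × 393 = 7.8600
R₀ = 0.0000 + 76.8500 + 61.4800 + 14.0400 + 31.3200 + 15.9600 + 7.8600 = 207.5100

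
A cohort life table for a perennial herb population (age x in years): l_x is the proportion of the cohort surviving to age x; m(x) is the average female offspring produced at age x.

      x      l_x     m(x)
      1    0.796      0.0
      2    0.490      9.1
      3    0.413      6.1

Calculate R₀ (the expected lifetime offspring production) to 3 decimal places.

R₀ = Σ l_x m(x):
  age 1: 0.796 × 0.0 = 0.0000
  age 2: 0.490 × 9.1 = 4.4590
  age 3: 0.413 × 6.1 = 2.5193
R₀ = 0.0000 + 4.4590 + 2.5193 = 6.9783

6.978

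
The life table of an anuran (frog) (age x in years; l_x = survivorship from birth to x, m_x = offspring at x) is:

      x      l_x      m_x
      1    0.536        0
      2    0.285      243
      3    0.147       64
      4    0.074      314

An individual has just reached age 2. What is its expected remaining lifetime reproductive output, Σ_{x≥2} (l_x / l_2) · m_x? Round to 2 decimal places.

357.54

l_2 = 0.285. Conditional survival from age 2 to x is l_x / l_2.
  x=2: (0.285/0.285) × 243 = 243.0000
  x=3: (0.147/0.285) × 64 = 33.0105
  x=4: (0.074/0.285) × 314 = 81.5298
Sum = 243.0000 + 33.0105 + 81.5298 = 357.5404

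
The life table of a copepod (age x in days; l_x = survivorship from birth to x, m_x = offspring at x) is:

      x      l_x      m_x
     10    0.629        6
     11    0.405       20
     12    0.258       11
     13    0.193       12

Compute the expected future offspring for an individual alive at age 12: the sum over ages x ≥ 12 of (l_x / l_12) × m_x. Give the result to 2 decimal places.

l_12 = 0.258. Conditional survival from age 12 to x is l_x / l_12.
  x=12: (0.258/0.258) × 11 = 11.0000
  x=13: (0.193/0.258) × 12 = 8.9767
Sum = 11.0000 + 8.9767 = 19.9767

19.98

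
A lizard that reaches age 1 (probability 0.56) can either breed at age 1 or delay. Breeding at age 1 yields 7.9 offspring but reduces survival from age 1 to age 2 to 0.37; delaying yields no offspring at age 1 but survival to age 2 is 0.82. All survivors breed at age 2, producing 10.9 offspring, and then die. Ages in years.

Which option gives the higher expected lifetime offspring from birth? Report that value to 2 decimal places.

breed at age 1: R₀ = 0.56 × (7.9 + 0.37 × 10.9) = 0.56 × 11.9330 = 6.6825
delay to age 2: R₀ = 0.56 × (0.82 × 10.9) = 0.56 × 8.9380 = 5.0053
Higher: breed at age 1 (6.6825).

6.68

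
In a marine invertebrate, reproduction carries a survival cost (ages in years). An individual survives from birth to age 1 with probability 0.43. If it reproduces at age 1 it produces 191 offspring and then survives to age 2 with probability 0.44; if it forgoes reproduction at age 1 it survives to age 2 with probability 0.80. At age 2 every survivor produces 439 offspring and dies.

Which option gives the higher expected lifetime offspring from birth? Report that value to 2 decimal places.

breed at age 1: R₀ = 0.43 × (191 + 0.44 × 439) = 0.43 × 384.1600 = 165.1888
delay to age 2: R₀ = 0.43 × (0.80 × 439) = 0.43 × 351.2000 = 151.0160
Higher: breed at age 1 (165.1888).

165.19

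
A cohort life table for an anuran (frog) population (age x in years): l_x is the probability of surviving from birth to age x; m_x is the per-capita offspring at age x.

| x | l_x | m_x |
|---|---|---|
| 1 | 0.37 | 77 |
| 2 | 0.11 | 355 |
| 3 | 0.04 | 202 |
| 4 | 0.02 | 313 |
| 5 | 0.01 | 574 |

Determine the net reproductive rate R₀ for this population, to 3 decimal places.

87.620

R₀ = Σ l_x m_x:
  age 1: 0.37 × 77 = 28.4900
  age 2: 0.11 × 355 = 39.0500
  age 3: 0.04 × 202 = 8.0800
  age 4: 0.02 × 313 = 6.2600
  age 5: 0.01 × 574 = 5.7400
R₀ = 28.4900 + 39.0500 + 8.0800 + 6.2600 + 5.7400 = 87.6200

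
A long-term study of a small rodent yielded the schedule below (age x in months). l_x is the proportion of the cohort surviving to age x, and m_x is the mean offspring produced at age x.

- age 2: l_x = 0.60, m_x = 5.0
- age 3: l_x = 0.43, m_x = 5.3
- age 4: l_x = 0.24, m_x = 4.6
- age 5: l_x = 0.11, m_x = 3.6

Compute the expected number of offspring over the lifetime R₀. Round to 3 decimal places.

R₀ = Σ l_x m_x:
  age 2: 0.60 × 5.0 = 3.0000
  age 3: 0.43 × 5.3 = 2.2790
  age 4: 0.24 × 4.6 = 1.1040
  age 5: 0.11 × 3.6 = 0.3960
R₀ = 3.0000 + 2.2790 + 1.1040 + 0.3960 = 6.7790

6.779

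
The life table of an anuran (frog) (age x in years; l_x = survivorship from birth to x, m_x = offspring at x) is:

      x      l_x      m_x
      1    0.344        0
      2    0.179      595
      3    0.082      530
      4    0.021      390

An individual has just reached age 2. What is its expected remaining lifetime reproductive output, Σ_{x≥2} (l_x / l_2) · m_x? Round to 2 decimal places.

l_2 = 0.179. Conditional survival from age 2 to x is l_x / l_2.
  x=2: (0.179/0.179) × 595 = 595.0000
  x=3: (0.082/0.179) × 530 = 242.7933
  x=4: (0.021/0.179) × 390 = 45.7542
Sum = 595.0000 + 242.7933 + 45.7542 = 883.5475

883.55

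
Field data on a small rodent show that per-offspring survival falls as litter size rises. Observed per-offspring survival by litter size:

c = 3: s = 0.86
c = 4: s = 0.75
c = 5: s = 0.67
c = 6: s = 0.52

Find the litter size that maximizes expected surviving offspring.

Expected surviving offspring = c × s(c):
  c=3: 3 × 0.86 = 2.580
  c=4: 4 × 0.75 = 3.000
  c=5: 5 × 0.67 = 3.350
  c=6: 6 × 0.52 = 3.120
Maximum at c = 5 (3.350 surviving offspring).

5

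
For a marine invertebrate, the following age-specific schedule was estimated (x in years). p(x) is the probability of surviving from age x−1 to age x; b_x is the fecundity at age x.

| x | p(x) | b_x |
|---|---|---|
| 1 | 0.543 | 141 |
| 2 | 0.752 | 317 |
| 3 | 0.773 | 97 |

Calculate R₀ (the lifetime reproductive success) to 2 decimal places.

Survivorship from birth: l_x = p_1·p_2·…·p_x.
  l_1 = 0.54300
  l_2 = 0.40834
  l_3 = 0.31564
R₀ = Σ l_x b_x:
  age 1: 0.54300 × 141 = 76.5630
  age 2: 0.40834 × 317 = 129.4438
  age 3: 0.31564 × 97 = 30.6171
R₀ = 76.5630 + 129.4438 + 30.6171 = 236.6239

236.62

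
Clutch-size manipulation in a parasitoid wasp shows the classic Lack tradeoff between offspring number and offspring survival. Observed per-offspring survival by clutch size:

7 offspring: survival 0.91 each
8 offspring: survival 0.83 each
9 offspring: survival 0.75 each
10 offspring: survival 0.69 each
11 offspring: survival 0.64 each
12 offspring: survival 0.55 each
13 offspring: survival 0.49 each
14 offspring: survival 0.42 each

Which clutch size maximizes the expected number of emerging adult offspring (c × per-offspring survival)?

Expected emerging adult offspring = c × s(c):
  c=7: 7 × 0.91 = 6.370
  c=8: 8 × 0.83 = 6.640
  c=9: 9 × 0.75 = 6.750
  c=10: 10 × 0.69 = 6.900
  c=11: 11 × 0.64 = 7.040
  c=12: 12 × 0.55 = 6.600
  c=13: 13 × 0.49 = 6.370
  c=14: 14 × 0.42 = 5.880
Maximum at c = 11 (7.040 emerging adult offspring).

11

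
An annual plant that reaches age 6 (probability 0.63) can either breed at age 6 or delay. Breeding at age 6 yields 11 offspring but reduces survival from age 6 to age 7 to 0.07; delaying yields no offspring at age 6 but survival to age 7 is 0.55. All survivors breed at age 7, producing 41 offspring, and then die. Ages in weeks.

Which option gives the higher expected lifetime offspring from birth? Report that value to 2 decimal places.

breed at age 6: R₀ = 0.63 × (11 + 0.07 × 41) = 0.63 × 13.8700 = 8.7381
delay to age 7: R₀ = 0.63 × (0.55 × 41) = 0.63 × 22.5500 = 14.2065
Higher: delay to age 7 (14.2065).

14.21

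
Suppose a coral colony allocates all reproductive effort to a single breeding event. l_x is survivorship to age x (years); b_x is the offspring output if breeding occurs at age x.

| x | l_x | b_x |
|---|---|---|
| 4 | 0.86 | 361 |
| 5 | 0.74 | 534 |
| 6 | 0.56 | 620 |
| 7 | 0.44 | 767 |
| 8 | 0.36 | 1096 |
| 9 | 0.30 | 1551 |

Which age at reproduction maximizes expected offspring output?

9

Expected offspring if breeding at age x = l_x × b_x:
  age 4: 0.86 × 361 = 310.460
  age 5: 0.74 × 534 = 395.160
  age 6: 0.56 × 620 = 347.200
  age 7: 0.44 × 767 = 337.480
  age 8: 0.36 × 1096 = 394.560
  age 9: 0.30 × 1551 = 465.300
Maximum at age 9 (465.300).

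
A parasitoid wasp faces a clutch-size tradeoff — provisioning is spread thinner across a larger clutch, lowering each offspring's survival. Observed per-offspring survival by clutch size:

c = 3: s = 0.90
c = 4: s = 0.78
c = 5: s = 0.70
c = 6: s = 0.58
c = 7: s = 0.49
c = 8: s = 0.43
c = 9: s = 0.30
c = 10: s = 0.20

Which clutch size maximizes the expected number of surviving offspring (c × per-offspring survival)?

5

Expected surviving offspring = c × s(c):
  c=3: 3 × 0.90 = 2.700
  c=4: 4 × 0.78 = 3.120
  c=5: 5 × 0.70 = 3.500
  c=6: 6 × 0.58 = 3.480
  c=7: 7 × 0.49 = 3.430
  c=8: 8 × 0.43 = 3.440
  c=9: 9 × 0.30 = 2.700
  c=10: 10 × 0.20 = 2.000
Maximum at c = 5 (3.500 surviving offspring).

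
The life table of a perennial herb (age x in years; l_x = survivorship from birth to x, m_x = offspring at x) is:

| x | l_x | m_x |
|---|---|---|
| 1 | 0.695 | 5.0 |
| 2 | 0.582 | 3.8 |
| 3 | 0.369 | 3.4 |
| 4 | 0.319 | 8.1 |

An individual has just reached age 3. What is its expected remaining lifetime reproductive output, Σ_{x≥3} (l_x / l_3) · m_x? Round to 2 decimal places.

l_3 = 0.369. Conditional survival from age 3 to x is l_x / l_3.
  x=3: (0.369/0.369) × 3.4 = 3.4000
  x=4: (0.319/0.369) × 8.1 = 7.0024
Sum = 3.4000 + 7.0024 = 10.4024

10.40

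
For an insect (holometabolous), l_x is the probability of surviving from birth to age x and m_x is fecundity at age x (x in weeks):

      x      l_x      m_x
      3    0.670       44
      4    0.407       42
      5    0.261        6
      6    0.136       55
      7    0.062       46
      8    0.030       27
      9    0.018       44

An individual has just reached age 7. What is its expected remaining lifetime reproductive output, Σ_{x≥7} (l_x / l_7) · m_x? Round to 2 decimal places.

l_7 = 0.062. Conditional survival from age 7 to x is l_x / l_7.
  x=7: (0.062/0.062) × 46 = 46.0000
  x=8: (0.030/0.062) × 27 = 13.0645
  x=9: (0.018/0.062) × 44 = 12.7742
Sum = 46.0000 + 13.0645 + 12.7742 = 71.8387

71.84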